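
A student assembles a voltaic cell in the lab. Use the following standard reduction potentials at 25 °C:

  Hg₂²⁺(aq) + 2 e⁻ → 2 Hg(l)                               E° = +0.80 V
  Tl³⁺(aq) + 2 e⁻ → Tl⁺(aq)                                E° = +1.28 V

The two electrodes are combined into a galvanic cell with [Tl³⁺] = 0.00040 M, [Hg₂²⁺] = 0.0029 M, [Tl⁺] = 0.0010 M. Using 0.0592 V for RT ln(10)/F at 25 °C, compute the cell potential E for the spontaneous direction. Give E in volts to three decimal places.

Tl³⁺/Tl⁺ is the cathode (higher E°), Hg₂²⁺/Hg the anode: E°cell = +1.28 − (+0.80) = +0.48 V, n = 2.
Overall: Tl³⁺(aq) + 2 Hg(l) → Tl⁺(aq) + Hg₂²⁺(aq)
Q = [Tl⁺]·[Hg₂²⁺] / ([Tl³⁺]); log Q = -2.140.
E = E° − (0.0592/n) log Q = +0.48 − (0.0592/2)(-2.140) = +0.543 V.

+0.543 V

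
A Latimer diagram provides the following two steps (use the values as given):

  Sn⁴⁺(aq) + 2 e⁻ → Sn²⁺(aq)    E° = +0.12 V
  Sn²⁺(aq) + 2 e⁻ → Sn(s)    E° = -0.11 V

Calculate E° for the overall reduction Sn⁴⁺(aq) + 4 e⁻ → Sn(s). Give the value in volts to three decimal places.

Since ΔG° = −nFE° is additive over sequential reductions, n₃E°₃ = n₁E°₁ + n₂E°₂.
E°₃ = (2×+0.12 + 2×-0.11) / 4 = (+0.020) / 4 = +0.005 V.

+0.005 V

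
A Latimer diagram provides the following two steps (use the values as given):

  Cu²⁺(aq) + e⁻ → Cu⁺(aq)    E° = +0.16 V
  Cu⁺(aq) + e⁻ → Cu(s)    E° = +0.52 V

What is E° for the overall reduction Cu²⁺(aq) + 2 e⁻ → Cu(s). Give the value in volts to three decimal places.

Standard free energies of sequential steps add: ΔG°₃ = ΔG°₁ + ΔG°₂, so n₃E°₃ = n₁E°₁ + n₂E°₂.
E°₃ = (1×+0.16 + 1×+0.52) / 2 = (+0.680) / 2 = +0.340 V.

+0.340 V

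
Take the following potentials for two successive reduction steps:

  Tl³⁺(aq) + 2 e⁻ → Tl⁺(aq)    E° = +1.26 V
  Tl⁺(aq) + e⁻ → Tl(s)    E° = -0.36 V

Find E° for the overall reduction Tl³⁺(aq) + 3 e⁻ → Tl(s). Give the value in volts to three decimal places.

+0.720 V

Adding the free-energy changes (−nFE°) of the two steps gives −n₃FE°₃ = −n₁FE°₁ − n₂FE°₂.
E°₃ = (2×+1.26 + 1×-0.36) / 3 = (+2.160) / 3 = +0.720 V.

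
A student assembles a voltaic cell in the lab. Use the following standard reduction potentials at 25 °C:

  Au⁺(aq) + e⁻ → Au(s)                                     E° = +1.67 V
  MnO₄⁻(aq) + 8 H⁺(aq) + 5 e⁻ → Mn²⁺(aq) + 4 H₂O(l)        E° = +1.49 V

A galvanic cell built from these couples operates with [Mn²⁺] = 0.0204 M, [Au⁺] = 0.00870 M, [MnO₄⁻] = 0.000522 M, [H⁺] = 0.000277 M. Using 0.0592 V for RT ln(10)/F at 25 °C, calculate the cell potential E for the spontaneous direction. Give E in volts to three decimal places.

+0.414 V

Au⁺/Au is the cathode (higher E°), MnO₄⁻/Mn²⁺ the anode: E°cell = +1.67 − (+1.49) = +0.18 V, n = 5.
Overall: 5 Au⁺(aq) + Mn²⁺(aq) + 4 H₂O(l) → 5 Au(s) + MnO₄⁻(aq) + 8 H⁺(aq)
Q = [MnO₄⁻]·[H⁺]^8 / ([Au⁺]^5·[Mn²⁺]); log Q = -19.750.
E = E° − (0.0592/n) log Q = +0.18 − (0.0592/5)(-19.750) = +0.414 V.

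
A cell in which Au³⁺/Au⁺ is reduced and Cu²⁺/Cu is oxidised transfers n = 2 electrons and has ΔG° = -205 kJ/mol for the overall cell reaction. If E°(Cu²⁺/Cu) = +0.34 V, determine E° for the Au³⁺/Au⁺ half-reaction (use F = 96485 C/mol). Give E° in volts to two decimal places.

+1.40 V

E°cell = −ΔG°/(nF) = −(-205×10³)/((2)(96485)) = +1.062 V.
Since Au³⁺/Au⁺ is the cathode and Cu²⁺/Cu the anode, E°cell = E°(Au³⁺/Au⁺) − E°(Cu²⁺/Cu).
So E°(Au³⁺/Au⁺) = E°cell + E°(Cu²⁺/Cu) = +1.062 + (+0.34) = +1.40 V.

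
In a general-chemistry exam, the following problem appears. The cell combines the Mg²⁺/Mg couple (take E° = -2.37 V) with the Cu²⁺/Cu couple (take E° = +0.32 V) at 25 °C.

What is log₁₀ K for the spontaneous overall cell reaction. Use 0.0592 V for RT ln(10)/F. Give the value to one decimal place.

90.9

Cathode: Cu²⁺/Cu; anode: Mg²⁺/Mg. E°cell = +2.69 V, n = 2.
log K = nE°cell / 0.0592 = (2)(+2.69) / 0.0592 = 90.9.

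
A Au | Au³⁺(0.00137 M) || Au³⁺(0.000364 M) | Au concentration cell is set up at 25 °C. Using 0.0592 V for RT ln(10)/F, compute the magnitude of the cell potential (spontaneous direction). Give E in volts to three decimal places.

+0.011 V

For a concentration cell E°cell = 0. The 0.00137 M side is the cathode (reduction is favoured where [Au³⁺] is higher).
With n = 3, E = −(0.0592/3) log([Au³⁺]ₐₙ/[Au³⁺]꜀ₐₜ) = −(0.0592/3) log(0.000364/0.00137) = −(0.0592/3)(-0.576) = +0.011 V.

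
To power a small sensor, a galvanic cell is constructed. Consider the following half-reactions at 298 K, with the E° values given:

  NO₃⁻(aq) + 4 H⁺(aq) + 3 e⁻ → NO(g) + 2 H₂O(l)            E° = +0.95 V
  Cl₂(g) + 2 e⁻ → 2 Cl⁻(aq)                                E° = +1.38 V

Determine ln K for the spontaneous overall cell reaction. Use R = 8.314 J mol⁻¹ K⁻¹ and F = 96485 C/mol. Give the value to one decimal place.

100.5

Cathode: Cl₂/Cl⁻; anode: NO₃⁻/NO. E°cell = (+1.38) − (+0.95) = +0.43 V, with n = 6.
ΔG° = −nFE° = −RT ln K, so ln K = nFE°/(RT) = (6)(96485)(+0.43) / ((8.314)(298)) = 100.474.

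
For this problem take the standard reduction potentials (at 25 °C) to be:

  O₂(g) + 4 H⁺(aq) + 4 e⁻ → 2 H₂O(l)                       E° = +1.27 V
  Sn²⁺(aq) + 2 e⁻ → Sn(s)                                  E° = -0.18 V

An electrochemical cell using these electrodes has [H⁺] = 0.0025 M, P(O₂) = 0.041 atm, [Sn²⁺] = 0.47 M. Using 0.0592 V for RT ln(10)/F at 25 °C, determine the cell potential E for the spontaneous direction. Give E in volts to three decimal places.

+1.285 V

O₂/H₂O is the cathode (higher E°), Sn²⁺/Sn the anode: E°cell = +1.27 − (-0.18) = +1.45 V, n = 4.
Overall: O₂(g) + 4 H⁺(aq) + 2 Sn(s) → 2 H₂O(l) + 2 Sn²⁺(aq)
Q = [Sn²⁺]^2 / (P(O₂)·[H⁺]^4); log Q = 11.140.
E = E° − (0.0592/n) log Q = +1.45 − (0.0592/4)(11.140) = +1.285 V.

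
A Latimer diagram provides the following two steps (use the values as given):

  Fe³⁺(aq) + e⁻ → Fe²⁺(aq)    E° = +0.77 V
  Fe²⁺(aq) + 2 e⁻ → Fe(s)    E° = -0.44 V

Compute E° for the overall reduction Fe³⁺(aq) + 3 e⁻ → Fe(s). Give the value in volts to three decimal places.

Standard free energies of sequential steps add: ΔG°₃ = ΔG°₁ + ΔG°₂, so n₃E°₃ = n₁E°₁ + n₂E°₂.
E°₃ = (1×+0.77 + 2×-0.44) / 3 = (-0.110) / 3 = -0.037 V.

-0.037 V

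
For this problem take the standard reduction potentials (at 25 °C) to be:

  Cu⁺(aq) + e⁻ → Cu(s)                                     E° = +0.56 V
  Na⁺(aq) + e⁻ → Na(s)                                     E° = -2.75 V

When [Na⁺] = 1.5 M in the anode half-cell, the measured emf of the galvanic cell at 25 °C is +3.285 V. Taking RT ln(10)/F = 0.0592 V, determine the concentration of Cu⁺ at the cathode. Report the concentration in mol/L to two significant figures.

0.57 M

Cu⁺/Cu is the cathode, Na⁺/Na the anode: E°cell = +3.31 V, n = 1.
Overall reaction: Cu⁺(aq) + Na(s) → Cu(s) + Na⁺(aq); Q = [Na⁺]^1/[Cu⁺]^1.
From E = E° − (0.0592/n) log Q: log Q = (E° − E)·n/0.0592 = (+3.31 − (+3.285))·1/0.0592 = 0.4223.
So 1·log[Cu⁺] = 1·log(1.5) − log Q = 0.1761 − (0.4223) = -0.2462; [Cu⁺] = 10^(-0.2462) ≈ 0.57 M.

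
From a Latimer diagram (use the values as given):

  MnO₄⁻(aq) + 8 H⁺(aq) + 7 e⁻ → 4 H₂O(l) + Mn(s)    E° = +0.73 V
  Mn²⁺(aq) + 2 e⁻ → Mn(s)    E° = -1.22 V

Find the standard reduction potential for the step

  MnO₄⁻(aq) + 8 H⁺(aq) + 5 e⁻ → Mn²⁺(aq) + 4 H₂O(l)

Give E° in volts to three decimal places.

+1.510 V

Sequential free energies add, so n₃E°₃ = n₁E°₁ + n₂E°₂.
With n₃ = 7, and the known step contributing 2×(-1.22) V, the unknown satisfies 5·E° = 7×(+0.73) − 2×(-1.22) = +7.550.
E° = +7.550 / 5 = +1.510 V.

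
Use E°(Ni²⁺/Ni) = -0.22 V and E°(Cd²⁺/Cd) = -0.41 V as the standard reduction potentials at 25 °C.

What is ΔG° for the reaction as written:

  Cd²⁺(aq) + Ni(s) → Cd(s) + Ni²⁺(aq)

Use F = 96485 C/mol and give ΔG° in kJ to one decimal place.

+36.7 kJ

As written, Cd²⁺/Cd is reduced (cathode) and Ni²⁺/Ni is oxidised (anode), so E°cell = (-0.41) − (-0.22) = -0.19 V.
Balancing electrons gives n = 2.
ΔG° = −nFE° = −(2)(96485)(-0.19) = 36,664 J = +36.7 kJ.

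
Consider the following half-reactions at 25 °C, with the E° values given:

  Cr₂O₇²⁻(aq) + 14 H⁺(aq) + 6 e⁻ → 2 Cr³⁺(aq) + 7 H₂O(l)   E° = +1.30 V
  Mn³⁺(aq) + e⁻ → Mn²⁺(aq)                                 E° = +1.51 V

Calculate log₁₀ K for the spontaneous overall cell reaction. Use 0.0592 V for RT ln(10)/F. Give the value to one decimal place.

21.3

Cathode: Mn³⁺/Mn²⁺; anode: Cr₂O₇²⁻/Cr³⁺. E°cell = +0.21 V, n = 6.
log K = nE°cell / 0.0592 = (6)(+0.21) / 0.0592 = 21.3.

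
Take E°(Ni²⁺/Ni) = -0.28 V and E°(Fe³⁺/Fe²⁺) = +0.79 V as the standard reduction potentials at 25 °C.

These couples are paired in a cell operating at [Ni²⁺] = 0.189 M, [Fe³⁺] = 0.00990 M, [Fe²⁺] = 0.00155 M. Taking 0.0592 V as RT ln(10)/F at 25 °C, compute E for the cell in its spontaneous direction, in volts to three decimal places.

Fe³⁺/Fe²⁺ is the cathode (higher E°), Ni²⁺/Ni the anode: E°cell = +0.79 − (-0.28) = +1.07 V, n = 2.
Overall: 2 Fe³⁺(aq) + Ni(s) → 2 Fe²⁺(aq) + Ni²⁺(aq)
Q = [Fe²⁺]^2·[Ni²⁺] / ([Fe³⁺]^2); log Q = -2.334.
E = E° − (0.0592/n) log Q = +1.07 − (0.0592/2)(-2.334) = +1.139 V.

+1.139 V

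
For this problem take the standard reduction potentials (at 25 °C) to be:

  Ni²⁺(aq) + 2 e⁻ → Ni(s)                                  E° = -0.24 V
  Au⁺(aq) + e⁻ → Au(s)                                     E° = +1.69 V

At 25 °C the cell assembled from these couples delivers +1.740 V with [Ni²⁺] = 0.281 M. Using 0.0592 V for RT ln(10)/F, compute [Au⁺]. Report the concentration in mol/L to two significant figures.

Au⁺/Au is the cathode, Ni²⁺/Ni the anode: E°cell = +1.93 V, n = 2.
Overall reaction: 2 Au⁺(aq) + Ni(s) → 2 Au(s) + Ni²⁺(aq); Q = [Ni²⁺]^1/[Au⁺]^2.
From E = E° − (0.0592/n) log Q: log Q = (E° − E)·n/0.0592 = (+1.93 − (+1.740))·2/0.0592 = 6.4189.
So 2·log[Au⁺] = 1·log(0.281) − log Q = -0.5513 − (6.4189) = -6.9702; log[Au⁺] = -6.9702 / 2 = -3.4851; [Au⁺] = 10^(-3.4851) ≈ 0.00033 M.

0.00033 M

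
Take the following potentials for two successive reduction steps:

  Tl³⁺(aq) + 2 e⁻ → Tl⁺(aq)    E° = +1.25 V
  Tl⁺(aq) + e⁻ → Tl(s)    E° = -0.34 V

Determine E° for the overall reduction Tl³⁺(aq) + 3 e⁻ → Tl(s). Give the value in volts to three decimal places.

Adding the free-energy changes (−nFE°) of the two steps gives −n₃FE°₃ = −n₁FE°₁ − n₂FE°₂.
E°₃ = (2×+1.25 + 1×-0.34) / 3 = (+2.160) / 3 = +0.720 V.

+0.720 V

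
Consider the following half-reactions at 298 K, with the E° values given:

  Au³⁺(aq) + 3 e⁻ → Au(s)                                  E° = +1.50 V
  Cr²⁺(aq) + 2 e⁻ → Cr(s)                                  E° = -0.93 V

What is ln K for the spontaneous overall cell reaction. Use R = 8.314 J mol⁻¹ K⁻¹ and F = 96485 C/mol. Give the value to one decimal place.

567.8

Cathode: Au³⁺/Au; anode: Cr²⁺/Cr. E°cell = (+1.50) − (-0.93) = +2.43 V, with n = 6.
ΔG° = −nFE° = −RT ln K, so ln K = nFE°/(RT) = (6)(96485)(+2.43) / ((8.314)(298)) = 567.794.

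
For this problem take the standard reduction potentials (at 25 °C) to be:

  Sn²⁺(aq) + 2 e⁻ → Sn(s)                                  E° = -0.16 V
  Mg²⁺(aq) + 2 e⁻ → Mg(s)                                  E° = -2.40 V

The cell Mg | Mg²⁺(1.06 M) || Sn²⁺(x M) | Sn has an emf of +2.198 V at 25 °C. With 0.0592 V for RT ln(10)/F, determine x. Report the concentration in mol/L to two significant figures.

Sn²⁺/Sn is the cathode, Mg²⁺/Mg the anode: E°cell = +2.24 V, n = 2.
Overall reaction: Sn²⁺(aq) + Mg(s) → Sn(s) + Mg²⁺(aq); Q = [Mg²⁺]^1/[Sn²⁺]^1.
From E = E° − (0.0592/n) log Q: log Q = (E° − E)·n/0.0592 = (+2.24 − (+2.198))·2/0.0592 = 1.4189.
So 1·log[Sn²⁺] = 1·log(1.06) − log Q = 0.0253 − (1.4189) = -1.3936; [Sn²⁺] = 10^(-1.3936) ≈ 0.040 M.

0.040 M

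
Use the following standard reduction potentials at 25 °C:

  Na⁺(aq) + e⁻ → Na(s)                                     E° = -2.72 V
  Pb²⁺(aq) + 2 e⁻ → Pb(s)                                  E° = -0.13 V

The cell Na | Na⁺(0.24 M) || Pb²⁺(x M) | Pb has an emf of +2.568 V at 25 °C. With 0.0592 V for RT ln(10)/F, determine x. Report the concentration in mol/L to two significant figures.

0.010 M

Pb²⁺/Pb is the cathode, Na⁺/Na the anode: E°cell = +2.59 V, n = 2.
Overall reaction: Pb²⁺(aq) + 2 Na(s) → Pb(s) + 2 Na⁺(aq); Q = [Na⁺]^2/[Pb²⁺]^1.
From E = E° − (0.0592/n) log Q: log Q = (E° − E)·n/0.0592 = (+2.59 − (+2.568))·2/0.0592 = 0.7432.
So 1·log[Pb²⁺] = 2·log(0.24) − log Q = -1.2396 − (0.7432) = -1.9828; [Pb²⁺] = 10^(-1.9828) ≈ 0.010 M.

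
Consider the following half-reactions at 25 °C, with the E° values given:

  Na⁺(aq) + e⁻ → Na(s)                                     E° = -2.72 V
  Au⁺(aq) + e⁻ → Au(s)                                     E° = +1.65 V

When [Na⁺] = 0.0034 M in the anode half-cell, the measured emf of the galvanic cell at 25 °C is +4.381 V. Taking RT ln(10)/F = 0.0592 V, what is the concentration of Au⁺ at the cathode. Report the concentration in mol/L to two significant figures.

Au⁺/Au is the cathode, Na⁺/Na the anode: E°cell = +4.37 V, n = 1.
Overall reaction: Au⁺(aq) + Na(s) → Au(s) + Na⁺(aq); Q = [Na⁺]^1/[Au⁺]^1.
From E = E° − (0.0592/n) log Q: log Q = (E° − E)·n/0.0592 = (+4.37 − (+4.381))·1/0.0592 = -0.1858.
So 1·log[Au⁺] = 1·log(0.0034) − log Q = -2.4685 − (-0.1858) = -2.2827; [Au⁺] = 10^(-2.2827) ≈ 0.0052 M.

0.0052 M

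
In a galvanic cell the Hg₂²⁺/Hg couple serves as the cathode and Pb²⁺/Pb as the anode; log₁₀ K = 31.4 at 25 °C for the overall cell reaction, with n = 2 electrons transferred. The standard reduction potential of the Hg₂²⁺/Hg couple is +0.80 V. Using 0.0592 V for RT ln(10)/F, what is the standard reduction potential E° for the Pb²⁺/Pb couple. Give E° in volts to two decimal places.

-0.13 V

E°cell = (0.0592/n)·log K = (0.0592/2)(31.4) = +0.929 V.
Since Hg₂²⁺/Hg is the cathode and Pb²⁺/Pb the anode, E°cell = E°(Hg₂²⁺/Hg) − E°(Pb²⁺/Pb).
So E°(Pb²⁺/Pb) = E°(Hg₂²⁺/Hg) − E°cell = (+0.80) − (+0.929) = -0.13 V.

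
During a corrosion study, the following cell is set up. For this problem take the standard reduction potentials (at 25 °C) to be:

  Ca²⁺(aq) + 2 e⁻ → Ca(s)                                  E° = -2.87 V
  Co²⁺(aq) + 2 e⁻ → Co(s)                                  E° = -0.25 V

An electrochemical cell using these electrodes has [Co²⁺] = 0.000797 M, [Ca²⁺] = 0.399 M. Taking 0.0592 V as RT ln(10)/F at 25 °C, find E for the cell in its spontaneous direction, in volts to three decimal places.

Co²⁺/Co is the cathode (higher E°), Ca²⁺/Ca the anode: E°cell = -0.25 − (-2.87) = +2.62 V, n = 2.
Overall: Co²⁺(aq) + Ca(s) → Co(s) + Ca²⁺(aq)
Q = [Ca²⁺] / ([Co²⁺]); log Q = 2.700.
E = E° − (0.0592/n) log Q = +2.62 − (0.0592/2)(2.700) = +2.540 V.

+2.540 V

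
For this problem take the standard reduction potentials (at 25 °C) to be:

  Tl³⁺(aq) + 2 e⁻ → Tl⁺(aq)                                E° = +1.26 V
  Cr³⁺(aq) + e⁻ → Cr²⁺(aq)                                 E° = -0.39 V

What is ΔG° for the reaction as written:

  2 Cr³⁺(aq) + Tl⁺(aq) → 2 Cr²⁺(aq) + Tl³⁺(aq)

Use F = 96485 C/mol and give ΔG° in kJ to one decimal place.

+318.4 kJ

As written, Cr³⁺/Cr²⁺ is reduced (cathode) and Tl³⁺/Tl⁺ is oxidised (anode), so E°cell = (-0.39) − (+1.26) = -1.65 V.
Balancing electrons gives n = 2.
ΔG° = −nFE° = −(2)(96485)(-1.65) = 318,400 J = +318.4 kJ.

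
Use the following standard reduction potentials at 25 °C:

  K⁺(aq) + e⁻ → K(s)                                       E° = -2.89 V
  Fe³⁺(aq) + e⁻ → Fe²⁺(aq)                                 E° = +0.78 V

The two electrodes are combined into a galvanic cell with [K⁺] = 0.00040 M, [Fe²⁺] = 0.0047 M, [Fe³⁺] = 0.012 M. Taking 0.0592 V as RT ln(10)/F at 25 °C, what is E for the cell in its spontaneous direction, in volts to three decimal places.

+3.895 V

Fe³⁺/Fe²⁺ is the cathode (higher E°), K⁺/K the anode: E°cell = +0.78 − (-2.89) = +3.67 V, n = 1.
Overall: Fe³⁺(aq) + K(s) → Fe²⁺(aq) + K⁺(aq)
Q = [Fe²⁺]·[K⁺] / ([Fe³⁺]); log Q = -3.805.
E = E° − (0.0592/n) log Q = +3.67 − (0.0592/1)(-3.805) = +3.895 V.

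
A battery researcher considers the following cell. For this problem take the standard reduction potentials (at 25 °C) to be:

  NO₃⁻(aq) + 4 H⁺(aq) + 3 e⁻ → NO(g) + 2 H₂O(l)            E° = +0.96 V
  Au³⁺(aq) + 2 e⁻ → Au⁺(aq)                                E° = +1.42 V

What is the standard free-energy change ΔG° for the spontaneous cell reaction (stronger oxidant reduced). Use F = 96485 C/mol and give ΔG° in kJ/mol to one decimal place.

-266.3 kJ/mol

Au³⁺/Au⁺ (E° = +1.42 V) is the cathode; NO₃⁻/NO (E° = +0.96 V) is the anode, so E°cell = +0.46 V.
Balancing electrons gives n = 6 (lcm of 2 and 3).
ΔG° = −nFE° = −(6)(96485)(+0.46) = -266,299 J = -266.3 kJ/mol.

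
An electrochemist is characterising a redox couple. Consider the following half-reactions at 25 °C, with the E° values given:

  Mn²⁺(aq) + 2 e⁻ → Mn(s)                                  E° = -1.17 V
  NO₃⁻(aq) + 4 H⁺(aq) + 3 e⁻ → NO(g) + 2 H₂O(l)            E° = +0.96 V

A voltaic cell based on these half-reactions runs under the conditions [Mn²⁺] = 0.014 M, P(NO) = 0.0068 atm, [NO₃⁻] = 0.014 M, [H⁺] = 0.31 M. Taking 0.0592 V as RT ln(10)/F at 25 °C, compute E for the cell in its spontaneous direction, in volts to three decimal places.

+2.151 V

NO₃⁻/NO is the cathode (higher E°), Mn²⁺/Mn the anode: E°cell = +0.96 − (-1.17) = +2.13 V, n = 6.
Overall: 2 NO₃⁻(aq) + 8 H⁺(aq) + 3 Mn(s) → 2 NO(g) + 4 H₂O(l) + 3 Mn²⁺(aq)
Q = P(NO)^2·[Mn²⁺]^3 / ([NO₃⁻]^2·[H⁺]^8); log Q = -2.120.
E = E° − (0.0592/n) log Q = +2.13 − (0.0592/6)(-2.120) = +2.151 V.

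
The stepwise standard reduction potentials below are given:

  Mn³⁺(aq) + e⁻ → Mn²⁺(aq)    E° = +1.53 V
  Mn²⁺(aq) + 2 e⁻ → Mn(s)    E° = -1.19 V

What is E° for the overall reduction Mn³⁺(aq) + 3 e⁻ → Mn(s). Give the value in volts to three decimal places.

Standard free energies of sequential steps add: ΔG°₃ = ΔG°₁ + ΔG°₂, so n₃E°₃ = n₁E°₁ + n₂E°₂.
E°₃ = (1×+1.53 + 2×-1.19) / 3 = (-0.850) / 3 = -0.283 V.

-0.283 V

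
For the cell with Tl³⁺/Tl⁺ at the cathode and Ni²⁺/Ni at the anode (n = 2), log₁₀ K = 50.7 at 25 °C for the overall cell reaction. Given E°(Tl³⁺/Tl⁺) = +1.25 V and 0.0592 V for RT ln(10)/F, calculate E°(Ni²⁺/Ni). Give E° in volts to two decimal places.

-0.25 V

E°cell = (0.0592/n)·log K = (0.0592/2)(50.7) = +1.501 V.
Since Tl³⁺/Tl⁺ is the cathode and Ni²⁺/Ni the anode, E°cell = E°(Tl³⁺/Tl⁺) − E°(Ni²⁺/Ni).
So E°(Ni²⁺/Ni) = E°(Tl³⁺/Tl⁺) − E°cell = (+1.25) − (+1.501) = -0.25 V.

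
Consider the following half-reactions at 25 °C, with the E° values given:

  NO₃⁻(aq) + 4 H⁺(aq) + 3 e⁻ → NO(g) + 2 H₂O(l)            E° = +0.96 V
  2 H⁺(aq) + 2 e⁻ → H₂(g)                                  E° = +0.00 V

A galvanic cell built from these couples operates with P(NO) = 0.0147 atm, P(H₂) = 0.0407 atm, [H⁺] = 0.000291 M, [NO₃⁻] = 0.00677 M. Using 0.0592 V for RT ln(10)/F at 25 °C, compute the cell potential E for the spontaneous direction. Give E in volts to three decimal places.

NO₃⁻/NO is the cathode (higher E°), H⁺/H₂ the anode: E°cell = +0.96 − (+0.00) = +0.96 V, n = 6.
Overall: 2 NO₃⁻(aq) + 2 H⁺(aq) + 3 H₂(g) → 2 NO(g) + 4 H₂O(l)
Q = P(NO)^2 / ([NO₃⁻]^2·[H⁺]^2·P(H₂)^3); log Q = 11.917.
E = E° − (0.0592/n) log Q = +0.96 − (0.0592/6)(11.917) = +0.842 V.

+0.842 V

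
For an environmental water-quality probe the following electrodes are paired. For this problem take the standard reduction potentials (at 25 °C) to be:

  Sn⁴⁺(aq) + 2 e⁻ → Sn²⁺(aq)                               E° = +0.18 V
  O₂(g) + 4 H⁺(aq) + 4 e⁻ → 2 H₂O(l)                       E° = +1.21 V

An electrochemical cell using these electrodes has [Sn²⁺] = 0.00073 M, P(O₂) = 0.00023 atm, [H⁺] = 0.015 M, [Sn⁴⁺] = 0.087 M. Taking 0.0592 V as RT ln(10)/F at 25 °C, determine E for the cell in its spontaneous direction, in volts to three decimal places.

O₂/H₂O is the cathode (higher E°), Sn⁴⁺/Sn²⁺ the anode: E°cell = +1.21 − (+0.18) = +1.03 V, n = 4.
Overall: O₂(g) + 4 H⁺(aq) + 2 Sn²⁺(aq) → 2 H₂O(l) + 2 Sn⁴⁺(aq)
Q = [Sn⁴⁺]^2 / (P(O₂)·[H⁺]^4·[Sn²⁺]^2); log Q = 15.086.
E = E° − (0.0592/n) log Q = +1.03 − (0.0592/4)(15.086) = +0.807 V.

+0.807 V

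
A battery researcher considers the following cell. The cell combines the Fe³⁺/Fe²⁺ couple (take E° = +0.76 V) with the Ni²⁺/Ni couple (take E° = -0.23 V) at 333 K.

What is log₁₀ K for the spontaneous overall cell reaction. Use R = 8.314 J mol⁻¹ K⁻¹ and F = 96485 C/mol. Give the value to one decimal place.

Cathode: Fe³⁺/Fe²⁺; anode: Ni²⁺/Ni. E°cell = (+0.76) − (-0.23) = +0.99 V, with n = 2.
ΔG° = −nFE° = −RT ln K, so ln K = nFE°/(RT) = (2)(96485)(+0.99) / ((8.314)(333)) = 69.003.
log₁₀ K = 69.003 / ln 10 = 30.0.

30.0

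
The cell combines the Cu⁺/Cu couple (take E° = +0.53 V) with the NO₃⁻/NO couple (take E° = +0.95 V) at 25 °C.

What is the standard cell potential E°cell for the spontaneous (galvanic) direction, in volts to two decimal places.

+0.42 V

The NO₃⁻/NO couple has the higher reduction potential, so it is the cathode; Cu⁺/Cu is oxidised at the anode.
E°cell = E°(cathode) − E°(anode) = (+0.95) − (+0.53) = +0.42 V.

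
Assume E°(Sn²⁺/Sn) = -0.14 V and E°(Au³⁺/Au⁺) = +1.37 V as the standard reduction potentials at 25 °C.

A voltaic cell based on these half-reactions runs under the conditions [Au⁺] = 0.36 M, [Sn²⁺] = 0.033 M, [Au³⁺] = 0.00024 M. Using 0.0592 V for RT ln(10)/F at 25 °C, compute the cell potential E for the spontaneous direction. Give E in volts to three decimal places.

Au³⁺/Au⁺ is the cathode (higher E°), Sn²⁺/Sn the anode: E°cell = +1.37 − (-0.14) = +1.51 V, n = 2.
Overall: Au³⁺(aq) + Sn(s) → Au⁺(aq) + Sn²⁺(aq)
Q = [Au⁺]·[Sn²⁺] / ([Au³⁺]); log Q = 1.695.
E = E° − (0.0592/n) log Q = +1.51 − (0.0592/2)(1.695) = +1.460 V.

+1.460 V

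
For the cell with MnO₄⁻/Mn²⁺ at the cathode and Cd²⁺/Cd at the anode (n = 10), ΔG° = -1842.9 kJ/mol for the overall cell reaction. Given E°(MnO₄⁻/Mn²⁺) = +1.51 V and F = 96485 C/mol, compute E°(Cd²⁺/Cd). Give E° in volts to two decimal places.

-0.40 V

E°cell = −ΔG°/(nF) = −(-1842.9×10³)/((10)(96485)) = +1.910 V.
Since MnO₄⁻/Mn²⁺ is the cathode and Cd²⁺/Cd the anode, E°cell = E°(MnO₄⁻/Mn²⁺) − E°(Cd²⁺/Cd).
So E°(Cd²⁺/Cd) = E°(MnO₄⁻/Mn²⁺) − E°cell = (+1.51) − (+1.910) = -0.40 V.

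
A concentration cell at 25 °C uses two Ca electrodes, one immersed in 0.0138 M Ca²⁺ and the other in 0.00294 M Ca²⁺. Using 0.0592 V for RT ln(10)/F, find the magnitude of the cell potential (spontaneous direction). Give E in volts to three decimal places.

For a concentration cell E°cell = 0. The 0.0138 M side is the cathode (reduction is favoured where [Ca²⁺] is higher).
With n = 2, E = −(0.0592/2) log([Ca²⁺]ₐₙ/[Ca²⁺]꜀ₐₜ) = −(0.0592/2) log(0.00294/0.0138) = −(0.0592/2)(-0.672) = +0.020 V.

+0.020 V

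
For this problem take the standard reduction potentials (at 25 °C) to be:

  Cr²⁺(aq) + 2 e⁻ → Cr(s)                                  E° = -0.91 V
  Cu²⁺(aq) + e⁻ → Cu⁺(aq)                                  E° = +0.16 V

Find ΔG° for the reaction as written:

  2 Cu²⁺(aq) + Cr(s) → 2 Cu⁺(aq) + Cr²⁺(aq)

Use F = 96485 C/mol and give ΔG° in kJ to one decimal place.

-206.5 kJ

As written, Cu²⁺/Cu⁺ is reduced (cathode) and Cr²⁺/Cr is oxidised (anode), so E°cell = (+0.16) − (-0.91) = +1.07 V.
Balancing electrons gives n = 2.
ΔG° = −nFE° = −(2)(96485)(+1.07) = -206,478 J = -206.5 kJ.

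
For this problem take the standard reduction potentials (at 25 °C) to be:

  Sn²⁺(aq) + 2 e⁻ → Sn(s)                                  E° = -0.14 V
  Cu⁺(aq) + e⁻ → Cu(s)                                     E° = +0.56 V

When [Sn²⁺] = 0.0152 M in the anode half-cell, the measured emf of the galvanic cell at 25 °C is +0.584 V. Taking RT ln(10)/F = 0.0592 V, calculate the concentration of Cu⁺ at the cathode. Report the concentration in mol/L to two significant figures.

0.0014 M

Cu⁺/Cu is the cathode, Sn²⁺/Sn the anode: E°cell = +0.70 V, n = 2.
Overall reaction: 2 Cu⁺(aq) + Sn(s) → 2 Cu(s) + Sn²⁺(aq); Q = [Sn²⁺]^1/[Cu⁺]^2.
From E = E° − (0.0592/n) log Q: log Q = (E° − E)·n/0.0592 = (+0.70 − (+0.584))·2/0.0592 = 3.9189.
So 2·log[Cu⁺] = 1·log(0.0152) − log Q = -1.8182 − (3.9189) = -5.7371; log[Cu⁺] = -5.7371 / 2 = -2.8685; [Cu⁺] = 10^(-2.8685) ≈ 0.0014 M.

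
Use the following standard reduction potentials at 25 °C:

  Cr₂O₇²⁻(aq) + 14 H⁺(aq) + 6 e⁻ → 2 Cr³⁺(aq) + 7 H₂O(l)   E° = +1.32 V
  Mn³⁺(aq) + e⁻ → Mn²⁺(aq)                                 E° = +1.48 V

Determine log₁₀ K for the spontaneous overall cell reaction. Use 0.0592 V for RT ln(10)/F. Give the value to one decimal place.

Cathode: Mn³⁺/Mn²⁺; anode: Cr₂O₇²⁻/Cr³⁺. E°cell = +0.16 V, n = 6.
log K = nE°cell / 0.0592 = (6)(+0.16) / 0.0592 = 16.2.

16.2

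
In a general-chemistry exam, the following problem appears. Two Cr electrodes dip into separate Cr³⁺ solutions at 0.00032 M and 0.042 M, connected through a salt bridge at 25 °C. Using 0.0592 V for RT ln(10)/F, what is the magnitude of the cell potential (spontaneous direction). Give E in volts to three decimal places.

+0.042 V

For a concentration cell E°cell = 0. The 0.042 M side is the cathode (reduction is favoured where [Cr³⁺] is higher).
With n = 3, E = −(0.0592/3) log([Cr³⁺]ₐₙ/[Cr³⁺]꜀ₐₜ) = −(0.0592/3) log(0.00032/0.042) = −(0.0592/3)(-2.118) = +0.042 V.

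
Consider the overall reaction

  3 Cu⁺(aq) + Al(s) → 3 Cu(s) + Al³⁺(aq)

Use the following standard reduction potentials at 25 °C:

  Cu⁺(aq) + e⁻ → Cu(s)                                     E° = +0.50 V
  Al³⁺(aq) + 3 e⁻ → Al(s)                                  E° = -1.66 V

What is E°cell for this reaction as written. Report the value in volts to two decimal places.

The Cu⁺/Cu couple has the higher reduction potential, so it is the cathode; Al³⁺/Al is oxidised at the anode.
E°cell = E°(cathode) − E°(anode) = (+0.50) − (-1.66) = +2.16 V.

+2.16 V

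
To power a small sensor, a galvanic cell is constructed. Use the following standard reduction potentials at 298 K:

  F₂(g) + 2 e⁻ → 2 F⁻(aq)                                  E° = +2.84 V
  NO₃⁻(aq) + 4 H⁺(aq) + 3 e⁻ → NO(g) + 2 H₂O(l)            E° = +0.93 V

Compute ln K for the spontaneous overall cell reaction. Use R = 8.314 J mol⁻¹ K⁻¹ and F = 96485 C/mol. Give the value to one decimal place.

446.3

Cathode: F₂/F⁻; anode: NO₃⁻/NO. E°cell = (+2.84) − (+0.93) = +1.91 V, with n = 6.
ΔG° = −nFE° = −RT ln K, so ln K = nFE°/(RT) = (6)(96485)(+1.91) / ((8.314)(298)) = 446.291.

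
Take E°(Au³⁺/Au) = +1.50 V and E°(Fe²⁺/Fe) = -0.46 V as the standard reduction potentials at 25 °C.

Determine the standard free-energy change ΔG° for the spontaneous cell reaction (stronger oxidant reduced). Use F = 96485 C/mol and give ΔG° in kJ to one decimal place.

Au³⁺/Au (E° = +1.50 V) is the cathode; Fe²⁺/Fe (E° = -0.46 V) is the anode, so E°cell = +1.96 V.
Balancing electrons gives n = 6 (lcm of 3 and 2).
ΔG° = −nFE° = −(6)(96485)(+1.96) = -1,134,664 J = -1134.7 kJ.

-1134.7 kJ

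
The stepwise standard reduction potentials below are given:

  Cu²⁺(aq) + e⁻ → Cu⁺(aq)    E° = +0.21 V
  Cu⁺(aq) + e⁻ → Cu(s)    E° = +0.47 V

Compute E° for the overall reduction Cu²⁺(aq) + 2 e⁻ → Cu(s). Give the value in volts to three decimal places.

Since ΔG° = −nFE° is additive over sequential reductions, n₃E°₃ = n₁E°₁ + n₂E°₂.
E°₃ = (1×+0.21 + 1×+0.47) / 2 = (+0.680) / 2 = +0.340 V.

+0.340 V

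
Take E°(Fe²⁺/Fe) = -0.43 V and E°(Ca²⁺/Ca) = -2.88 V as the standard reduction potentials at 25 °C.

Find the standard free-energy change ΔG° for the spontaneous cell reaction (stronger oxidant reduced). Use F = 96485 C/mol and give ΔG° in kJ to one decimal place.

Fe²⁺/Fe (E° = -0.43 V) is the cathode; Ca²⁺/Ca (E° = -2.88 V) is the anode, so E°cell = +2.45 V.
Balancing electrons gives n = 2 (lcm of 2 and 2).
ΔG° = −nFE° = −(2)(96485)(+2.45) = -472,777 J = -472.8 kJ.

-472.8 kJ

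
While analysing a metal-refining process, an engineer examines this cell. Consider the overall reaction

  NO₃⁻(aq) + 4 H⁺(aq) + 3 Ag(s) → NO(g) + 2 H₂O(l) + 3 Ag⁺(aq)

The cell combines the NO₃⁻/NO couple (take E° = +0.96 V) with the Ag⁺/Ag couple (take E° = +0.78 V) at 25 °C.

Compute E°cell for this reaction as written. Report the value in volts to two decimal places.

The NO₃⁻/NO couple has the higher reduction potential, so it is the cathode; Ag⁺/Ag is oxidised at the anode.
E°cell = E°(cathode) − E°(anode) = (+0.96) − (+0.78) = +0.18 V.
Since E°cell > 0, the reaction is spontaneous under standard conditions.

+0.18 V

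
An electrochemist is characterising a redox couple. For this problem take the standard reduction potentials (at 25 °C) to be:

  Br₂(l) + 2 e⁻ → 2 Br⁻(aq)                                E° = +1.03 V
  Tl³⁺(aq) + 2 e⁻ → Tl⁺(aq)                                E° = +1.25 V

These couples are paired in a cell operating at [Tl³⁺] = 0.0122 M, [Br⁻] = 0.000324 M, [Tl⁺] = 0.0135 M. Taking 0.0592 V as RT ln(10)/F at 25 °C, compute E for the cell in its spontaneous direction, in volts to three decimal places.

Tl³⁺/Tl⁺ is the cathode (higher E°), Br₂/Br⁻ the anode: E°cell = +1.25 − (+1.03) = +0.22 V, n = 2.
Overall: Tl³⁺(aq) + 2 Br⁻(aq) → Tl⁺(aq) + Br₂(l)
Q = [Tl⁺] / ([Tl³⁺]·[Br⁻]^2); log Q = 7.023.
E = E° − (0.0592/n) log Q = +0.22 − (0.0592/2)(7.023) = +0.012 V.

+0.012 V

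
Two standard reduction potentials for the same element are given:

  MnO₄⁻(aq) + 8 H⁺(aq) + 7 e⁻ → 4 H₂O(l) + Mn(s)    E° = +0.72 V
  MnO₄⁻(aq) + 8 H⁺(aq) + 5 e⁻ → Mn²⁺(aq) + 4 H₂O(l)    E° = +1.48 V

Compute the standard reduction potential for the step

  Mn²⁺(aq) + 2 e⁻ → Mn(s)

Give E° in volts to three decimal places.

-1.180 V

Sequential free energies add, so n₃E°₃ = n₁E°₁ + n₂E°₂.
With n₃ = 7, and the known step contributing 5×(+1.48) V, the unknown satisfies 2·E° = 7×(+0.72) − 5×(+1.48) = -2.360.
E° = -2.360 / 2 = -1.180 V.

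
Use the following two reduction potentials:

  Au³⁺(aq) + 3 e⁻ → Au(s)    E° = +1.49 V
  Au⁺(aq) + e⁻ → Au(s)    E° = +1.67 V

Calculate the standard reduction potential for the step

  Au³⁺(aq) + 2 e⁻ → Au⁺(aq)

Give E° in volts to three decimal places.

Sequential free energies add, so n₃E°₃ = n₁E°₁ + n₂E°₂.
With n₃ = 3, and the known step contributing 1×(+1.67) V, the unknown satisfies 2·E° = 3×(+1.49) − 1×(+1.67) = +2.800.
E° = +2.800 / 2 = +1.400 V.

+1.400 V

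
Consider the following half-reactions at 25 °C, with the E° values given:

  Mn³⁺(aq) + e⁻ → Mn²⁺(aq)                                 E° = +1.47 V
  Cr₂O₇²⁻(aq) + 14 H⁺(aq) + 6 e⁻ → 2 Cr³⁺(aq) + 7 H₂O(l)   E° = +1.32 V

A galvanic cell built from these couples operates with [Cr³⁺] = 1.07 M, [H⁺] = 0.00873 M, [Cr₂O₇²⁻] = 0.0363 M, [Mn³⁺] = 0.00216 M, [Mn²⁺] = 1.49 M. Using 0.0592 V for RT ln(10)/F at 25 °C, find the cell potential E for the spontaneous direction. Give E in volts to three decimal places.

Mn³⁺/Mn²⁺ is the cathode (higher E°), Cr₂O₇²⁻/Cr³⁺ the anode: E°cell = +1.47 − (+1.32) = +0.15 V, n = 6.
Overall: 6 Mn³⁺(aq) + 2 Cr³⁺(aq) + 7 H₂O(l) → 6 Mn²⁺(aq) + Cr₂O₇²⁻(aq) + 14 H⁺(aq)
Q = [Mn²⁺]^6·[Cr₂O₇²⁻]·[H⁺]^14 / ([Mn³⁺]^6·[Cr³⁺]^2); log Q = -13.292.
E = E° − (0.0592/n) log Q = +0.15 − (0.0592/6)(-13.292) = +0.281 V.

+0.281 V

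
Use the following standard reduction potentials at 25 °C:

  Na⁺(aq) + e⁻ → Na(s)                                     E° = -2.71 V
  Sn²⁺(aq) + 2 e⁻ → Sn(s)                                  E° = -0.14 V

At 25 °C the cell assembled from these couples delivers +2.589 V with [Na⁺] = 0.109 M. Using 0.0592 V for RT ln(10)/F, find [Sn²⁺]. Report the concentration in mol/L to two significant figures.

Sn²⁺/Sn is the cathode, Na⁺/Na the anode: E°cell = +2.57 V, n = 2.
Overall reaction: Sn²⁺(aq) + 2 Na(s) → Sn(s) + 2 Na⁺(aq); Q = [Na⁺]^2/[Sn²⁺]^1.
From E = E° − (0.0592/n) log Q: log Q = (E° − E)·n/0.0592 = (+2.57 − (+2.589))·2/0.0592 = -0.6419.
So 1·log[Sn²⁺] = 2·log(0.109) − log Q = -1.9251 − (-0.6419) = -1.2832; [Sn²⁺] = 10^(-1.2832) ≈ 0.052 M.

0.052 M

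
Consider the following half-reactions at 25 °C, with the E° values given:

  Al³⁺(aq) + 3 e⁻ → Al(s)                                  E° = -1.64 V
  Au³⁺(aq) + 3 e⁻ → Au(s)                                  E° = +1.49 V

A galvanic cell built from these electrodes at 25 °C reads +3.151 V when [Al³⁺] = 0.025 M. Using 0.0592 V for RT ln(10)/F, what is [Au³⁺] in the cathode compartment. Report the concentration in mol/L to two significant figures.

0.29 M

Au³⁺/Au is the cathode, Al³⁺/Al the anode: E°cell = +3.13 V, n = 3.
Overall reaction: Au³⁺(aq) + Al(s) → Au(s) + Al³⁺(aq); Q = [Al³⁺]^1/[Au³⁺]^1.
From E = E° − (0.0592/n) log Q: log Q = (E° − E)·n/0.0592 = (+3.13 − (+3.151))·3/0.0592 = -1.0642.
So 1·log[Au³⁺] = 1·log(0.025) − log Q = -1.6021 − (-1.0642) = -0.5379; [Au³⁺] = 10^(-0.5379) ≈ 0.29 M.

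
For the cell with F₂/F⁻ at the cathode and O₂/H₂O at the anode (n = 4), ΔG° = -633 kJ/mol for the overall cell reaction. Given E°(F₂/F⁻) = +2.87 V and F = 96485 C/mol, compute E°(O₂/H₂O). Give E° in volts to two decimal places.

+1.23 V

E°cell = −ΔG°/(nF) = −(-633×10³)/((4)(96485)) = +1.640 V.
Since F₂/F⁻ is the cathode and O₂/H₂O the anode, E°cell = E°(F₂/F⁻) − E°(O₂/H₂O).
So E°(O₂/H₂O) = E°(F₂/F⁻) − E°cell = (+2.87) − (+1.640) = +1.23 V.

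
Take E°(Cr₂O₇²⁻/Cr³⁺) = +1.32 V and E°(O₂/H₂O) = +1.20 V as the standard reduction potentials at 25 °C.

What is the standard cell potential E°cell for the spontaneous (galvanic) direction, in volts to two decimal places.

The Cr₂O₇²⁻/Cr³⁺ couple has the higher reduction potential, so it is the cathode; O₂/H₂O is oxidised at the anode.
E°cell = E°(cathode) − E°(anode) = (+1.32) − (+1.20) = +0.12 V.

+0.12 V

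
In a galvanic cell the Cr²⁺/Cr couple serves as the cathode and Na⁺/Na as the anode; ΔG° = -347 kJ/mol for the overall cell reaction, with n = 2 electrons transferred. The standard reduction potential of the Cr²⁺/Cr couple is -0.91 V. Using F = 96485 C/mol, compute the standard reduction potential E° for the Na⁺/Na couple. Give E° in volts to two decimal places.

E°cell = −ΔG°/(nF) = −(-347×10³)/((2)(96485)) = +1.798 V.
Since Cr²⁺/Cr is the cathode and Na⁺/Na the anode, E°cell = E°(Cr²⁺/Cr) − E°(Na⁺/Na).
So E°(Na⁺/Na) = E°(Cr²⁺/Cr) − E°cell = (-0.91) − (+1.798) = -2.71 V.

-2.71 V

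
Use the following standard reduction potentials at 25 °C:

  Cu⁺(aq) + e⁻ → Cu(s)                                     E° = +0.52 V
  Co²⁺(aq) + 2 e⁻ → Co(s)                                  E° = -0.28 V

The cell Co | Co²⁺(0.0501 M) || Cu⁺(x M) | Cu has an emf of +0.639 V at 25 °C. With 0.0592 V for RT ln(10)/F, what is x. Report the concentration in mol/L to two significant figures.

0.00043 M

Cu⁺/Cu is the cathode, Co²⁺/Co the anode: E°cell = +0.80 V, n = 2.
Overall reaction: 2 Cu⁺(aq) + Co(s) → 2 Cu(s) + Co²⁺(aq); Q = [Co²⁺]^1/[Cu⁺]^2.
From E = E° − (0.0592/n) log Q: log Q = (E° − E)·n/0.0592 = (+0.80 − (+0.639))·2/0.0592 = 5.4392.
So 2·log[Cu⁺] = 1·log(0.0501) − log Q = -1.3002 − (5.4392) = -6.7394; log[Cu⁺] = -6.7394 / 2 = -3.3697; [Cu⁺] = 10^(-3.3697) ≈ 0.00043 M.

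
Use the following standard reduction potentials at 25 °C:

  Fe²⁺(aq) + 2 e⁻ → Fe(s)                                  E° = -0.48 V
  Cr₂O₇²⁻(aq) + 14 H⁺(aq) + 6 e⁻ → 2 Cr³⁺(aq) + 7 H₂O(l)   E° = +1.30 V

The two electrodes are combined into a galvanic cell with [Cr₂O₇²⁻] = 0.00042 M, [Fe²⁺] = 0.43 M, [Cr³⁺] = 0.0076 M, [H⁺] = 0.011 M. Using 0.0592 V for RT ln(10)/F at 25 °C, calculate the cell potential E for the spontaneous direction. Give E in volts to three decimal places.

Cr₂O₇²⁻/Cr³⁺ is the cathode (higher E°), Fe²⁺/Fe the anode: E°cell = +1.30 − (-0.48) = +1.78 V, n = 6.
Overall: Cr₂O₇²⁻(aq) + 14 H⁺(aq) + 3 Fe(s) → 2 Cr³⁺(aq) + 7 H₂O(l) + 3 Fe²⁺(aq)
Q = [Cr³⁺]^2·[Fe²⁺]^3 / ([Cr₂O₇²⁻]·[H⁺]^14); log Q = 25.459.
E = E° − (0.0592/n) log Q = +1.78 − (0.0592/6)(25.459) = +1.529 V.

+1.529 V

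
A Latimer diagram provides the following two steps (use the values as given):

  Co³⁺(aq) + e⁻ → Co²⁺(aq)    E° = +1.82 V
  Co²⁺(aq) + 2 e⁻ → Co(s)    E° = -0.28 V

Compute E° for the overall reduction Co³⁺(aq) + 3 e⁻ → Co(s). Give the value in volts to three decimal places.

+0.420 V

Since ΔG° = −nFE° is additive over sequential reductions, n₃E°₃ = n₁E°₁ + n₂E°₂.
E°₃ = (1×+1.82 + 2×-0.28) / 3 = (+1.260) / 3 = +0.420 V.
E° values themselves are not directly additive — weighting by electron count is essential.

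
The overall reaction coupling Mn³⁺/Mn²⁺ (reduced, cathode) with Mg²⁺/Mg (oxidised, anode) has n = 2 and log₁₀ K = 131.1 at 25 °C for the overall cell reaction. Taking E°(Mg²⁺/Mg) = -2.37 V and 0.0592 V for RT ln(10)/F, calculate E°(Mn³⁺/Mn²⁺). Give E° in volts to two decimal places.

E°cell = (0.0592/n)·log K = (0.0592/2)(131.1) = +3.881 V.
Since Mn³⁺/Mn²⁺ is the cathode and Mg²⁺/Mg the anode, E°cell = E°(Mn³⁺/Mn²⁺) − E°(Mg²⁺/Mg).
So E°(Mn³⁺/Mn²⁺) = E°cell + E°(Mg²⁺/Mg) = +3.881 + (-2.37) = +1.51 V.

+1.51 V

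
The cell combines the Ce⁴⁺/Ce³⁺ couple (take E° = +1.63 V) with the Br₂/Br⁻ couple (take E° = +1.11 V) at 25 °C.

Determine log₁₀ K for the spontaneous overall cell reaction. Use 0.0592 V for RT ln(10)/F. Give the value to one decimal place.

Cathode: Ce⁴⁺/Ce³⁺; anode: Br₂/Br⁻. E°cell = +0.52 V, n = 2.
log K = nE°cell / 0.0592 = (2)(+0.52) / 0.0592 = 17.6.

17.6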